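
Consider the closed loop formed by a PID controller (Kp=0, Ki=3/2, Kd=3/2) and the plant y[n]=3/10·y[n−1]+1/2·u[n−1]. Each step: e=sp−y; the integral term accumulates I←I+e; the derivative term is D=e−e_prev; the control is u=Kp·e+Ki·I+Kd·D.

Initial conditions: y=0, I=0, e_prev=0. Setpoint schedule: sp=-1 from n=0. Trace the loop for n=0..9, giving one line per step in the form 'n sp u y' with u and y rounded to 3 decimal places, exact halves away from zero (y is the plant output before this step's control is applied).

0 -1 -3.000 0.000
1 -1 1.500 -1.500
2 -1 -5.400 0.300
3 -1 4.080 -2.610
4 -1 -9.471 1.257
5 -1 9.790 -4.358
6 -1 -17.433 3.588
7 -1 21.288 -7.640
8 -1 -33.570 8.352
9 -1 44.285 -14.279

(exact arithmetic carried between steps; '≈' marks a value shown rounded to 6 d.p. or computed from one; I and e_prev carry over from the previous line; the table rounds u and y to 3 d.p., halves away from zero)
n=0: y=0, sp=-1, e=sp−y=-1; I=-1, D=e−e_prev=-1; u=0·(-1)+3/2·(-1)+3/2·(-1)=-3; next y=3/10·0+1/2·(-3)=-1.5
n=1: y=-1.5, sp=-1, e=sp−y=0.5; I=-0.5, D=e−e_prev=1.5; u=0·0.5+3/2·(-0.5)+3/2·1.5=1.5; next y=3/10·(-1.5)+1/2·1.5=0.3
n=2: y=0.3, sp=-1, e=sp−y=-1.3; I=-1.8, D=e−e_prev=-1.8; u=0·(-1.3)+3/2·(-1.8)+3/2·(-1.8)=-5.4; next y=3/10·0.3+1/2·(-5.4)=-2.61
n=3: y=-2.61, sp=-1, e=sp−y=1.61; I=-0.19, D=e−e_prev=2.91; u=0·1.61+3/2·(-0.19)+3/2·2.91=4.08; next y=3/10·(-2.61)+1/2·4.08=1.257
n=4: y=1.257, sp=-1, e=sp−y=-2.257; I=-2.447, D=e−e_prev=-3.867; u=0·(-2.257)+3/2·(-2.447)+3/2·(-3.867)=-9.471; next y=3/10·1.257+1/2·(-9.471)=-4.3584
n=5: y=-4.3584, sp=-1, e=sp−y=3.3584; I=0.9114, D=e−e_prev=5.6154; u=0·3.3584+3/2·0.9114+3/2·5.6154=9.7902; next y=3/10·(-4.3584)+1/2·9.7902=3.58758
n=6: y=3.58758, sp=-1, e=sp−y=-4.58758; I=-3.67618, D=e−e_prev=-7.94598; u=0·(-4.58758)+3/2·(-3.67618)+3/2·(-7.94598)=-17.43324; next y=3/10·3.58758+1/2·(-17.43324)=-7.640346
n=7: y=-7.640346, sp=-1, e=sp−y=6.640346; I=2.964166, D=e−e_prev=11.227926; u=0·6.640346+3/2·2.964166+3/2·11.227926=21.288138; next y=3/10·(-7.640346)+1/2·21.288138≈8.351965
n=8: y≈8.351965, sp=-1, e=sp−y≈-9.351965; I≈-6.387799, D=e−e_prev≈-15.992311; u=0·(-9.351965)+3/2·(-6.387799)+3/2·(-15.992311)≈-33.570166; next y=3/10·8.351965+1/2·(-33.570166)≈-14.279493
n=9: y≈-14.279493, sp=-1, e=sp−y≈13.279493; I≈6.891694, D=e−e_prev≈22.631458; u=0·13.279493+3/2·6.891694+3/2·22.631458≈44.284729; next y=3/10·(-14.279493)+1/2·44.284729≈17.858516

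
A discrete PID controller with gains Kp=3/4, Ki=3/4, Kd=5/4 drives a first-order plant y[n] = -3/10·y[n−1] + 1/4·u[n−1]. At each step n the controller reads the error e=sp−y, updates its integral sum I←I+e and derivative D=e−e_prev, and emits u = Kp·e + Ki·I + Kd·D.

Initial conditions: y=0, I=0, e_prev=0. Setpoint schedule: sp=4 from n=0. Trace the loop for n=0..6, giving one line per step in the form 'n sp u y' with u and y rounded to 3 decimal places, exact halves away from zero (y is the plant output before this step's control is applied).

(exact arithmetic carried between steps; '≈' marks a value shown rounded to 6 d.p. or computed from one; I and e_prev carry over from the previous line; the table rounds u and y to 3 d.p., halves away from zero)
n=0: y=0, sp=4, e=sp−y=4; I=4, D=e−e_prev=4; u=3/4·4+3/4·4+5/4·4=11; next y=-3/10·0+1/4·11=2.75
n=1: y=2.75, sp=4, e=sp−y=1.25; I=5.25, D=e−e_prev=-2.75; u=3/4·1.25+3/4·5.25+5/4·(-2.75)=1.4375; next y=-3/10·2.75+1/4·1.4375=-0.465625
n=2: y=-0.465625, sp=4, e=sp−y=4.465625; I=9.715625, D=e−e_prev=3.215625; u=3/4·4.465625+3/4·9.715625+5/4·3.215625≈14.655469; next y=-3/10·(-0.465625)+1/4·14.655469≈3.803555
n=3: y≈3.803555, sp=4, e=sp−y≈0.196445; I≈9.912070, D=e−e_prev≈-4.269180; u=3/4·0.196445+3/4·9.912070+5/4·(-4.269180)≈2.244912; next y=-3/10·3.803555+1/4·2.244912≈-0.579838
n=4: y≈-0.579838, sp=4, e=sp−y≈4.579838; I≈14.491909, D=e−e_prev≈4.383393; u=3/4·4.579838+3/4·14.491909+5/4·4.383393≈19.783052; next y=-3/10·(-0.579838)+1/4·19.783052≈5.119714
n=5: y≈5.119714, sp=4, e=sp−y≈-1.119714; I≈13.372194, D=e−e_prev≈-5.699553; u=3/4·(-1.119714)+3/4·13.372194+5/4·(-5.699553)≈2.064919; next y=-3/10·5.119714+1/4·2.064919≈-1.019685
n=6: y≈-1.019685, sp=4, e=sp−y≈5.019685; I≈18.391879, D=e−e_prev≈6.139399; u=3/4·5.019685+3/4·18.391879+5/4·6.139399≈25.232921; next y=-3/10·(-1.019685)+1/4·25.232921≈6.614136

0 4 11.000 0.000
1 4 1.438 2.750
2 4 14.655 -0.466
3 4 2.245 3.804
4 4 19.783 -0.580
5 4 2.065 5.120
6 4 25.233 -1.020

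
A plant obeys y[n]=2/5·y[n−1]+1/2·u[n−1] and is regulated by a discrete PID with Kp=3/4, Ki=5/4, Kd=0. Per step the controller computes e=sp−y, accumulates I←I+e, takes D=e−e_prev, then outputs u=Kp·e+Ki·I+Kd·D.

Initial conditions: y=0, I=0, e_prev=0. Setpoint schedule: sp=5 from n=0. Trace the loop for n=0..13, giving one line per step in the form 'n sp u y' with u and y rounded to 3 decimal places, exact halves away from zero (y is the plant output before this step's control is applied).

(exact arithmetic carried between steps; '≈' marks a value shown rounded to 6 d.p. or computed from one; I and e_prev carry over from the previous line; the table rounds u and y to 3 d.p., halves away from zero)
n=0: y=0, sp=5, e=sp−y=5; I=5, D=e−e_prev=5; u=3/4·5+5/4·5+0·5=10; next y=2/5·0+1/2·10=5
n=1: y=5, sp=5, e=sp−y=0; I=5, D=e−e_prev=-5; u=3/4·0+5/4·5+0·(-5)=6.25; next y=2/5·5+1/2·6.25=5.125
n=2: y=5.125, sp=5, e=sp−y=-0.125; I=4.875, D=e−e_prev=-0.125; u=3/4·(-0.125)+5/4·4.875+0·(-0.125)=6; next y=2/5·5.125+1/2·6=5.05
n=3: y=5.05, sp=5, e=sp−y=-0.05; I=4.825, D=e−e_prev=0.075; u=3/4·(-0.05)+5/4·4.825+0·0.075=5.99375; next y=2/5·5.05+1/2·5.99375=5.016875
n=4: y=5.016875, sp=5, e=sp−y=-0.016875; I=4.808125, D=e−e_prev=0.033125; u=3/4·(-0.016875)+5/4·4.808125+0·0.033125=5.9975; next y=2/5·5.016875+1/2·5.9975=5.0055
n=5: y=5.0055, sp=5, e=sp−y=-0.0055; I=4.802625, D=e−e_prev=0.011375; u=3/4·(-0.0055)+5/4·4.802625+0·0.011375≈5.999156; next y=2/5·5.0055+1/2·5.999156≈5.001778
n=6: y≈5.001778, sp=5, e=sp−y≈-0.001778; I≈4.800847, D=e−e_prev≈0.003722; u=3/4·(-0.001778)+5/4·4.800847+0·0.003722≈5.999725; next y=2/5·5.001778+1/2·5.999725≈5.000574
n=7: y≈5.000574, sp=5, e=sp−y≈-0.000574; I≈4.800273, D=e−e_prev≈0.001204; u=3/4·(-0.000574)+5/4·4.800273+0·0.001204≈5.999911; next y=2/5·5.000574+1/2·5.999911≈5.000185
n=8: y≈5.000185, sp=5, e=sp−y≈-0.000185; I≈4.800088, D=e−e_prev≈0.000389; u=3/4·(-0.000185)+5/4·4.800088+0·0.000389≈5.999971; next y=2/5·5.000185+1/2·5.999971≈5.000060
n=9: y≈5.000060, sp=5, e=sp−y≈-0.000060; I≈4.800028, D=e−e_prev≈0.000125; u=3/4·(-0.000060)+5/4·4.800028+0·0.000125≈5.999991; next y=2/5·5.000060+1/2·5.999991≈5.000019
n=10: y≈5.000019, sp=5, e=sp−y≈-0.000019; I≈4.800009, D=e−e_prev≈0.000040; u=3/4·(-0.000019)+5/4·4.800009+0·0.000040≈5.999997; next y=2/5·5.000019+1/2·5.999997≈5.000006
n=11: y≈5.000006, sp=5, e=sp−y≈-0.000006; I≈4.800003, D=e−e_prev≈0.000013; u=3/4·(-0.000006)+5/4·4.800003+0·0.000013≈5.999999; next y=2/5·5.000006+1/2·5.999999≈5.000002
n=12: y≈5.000002, sp=5, e=sp−y≈-0.000002; I≈4.800001, D=e−e_prev≈0.000004; u=3/4·(-0.000002)+5/4·4.800001+0·0.000004≈6.000000; next y=2/5·5.000002+1/2·6.000000≈5.000001
n=13: y≈5.000001, sp=5, e=sp−y≈-0.000001; I≈4.800000, D=e−e_prev≈0.000001; u=3/4·(-0.000001)+5/4·4.800000+0·0.000001≈6.000000; next y=2/5·5.000001+1/2·6.000000≈5.000000

0 5 10.000 0.000
1 5 6.250 5.000
2 5 6.000 5.125
3 5 5.994 5.050
4 5 5.998 5.017
5 5 5.999 5.006
6 5 6.000 5.002
7 5 6.000 5.001
8 5 6.000 5.000
9 5 6.000 5.000
10 5 6.000 5.000
11 5 6.000 5.000
12 5 6.000 5.000
13 5 6.000 5.000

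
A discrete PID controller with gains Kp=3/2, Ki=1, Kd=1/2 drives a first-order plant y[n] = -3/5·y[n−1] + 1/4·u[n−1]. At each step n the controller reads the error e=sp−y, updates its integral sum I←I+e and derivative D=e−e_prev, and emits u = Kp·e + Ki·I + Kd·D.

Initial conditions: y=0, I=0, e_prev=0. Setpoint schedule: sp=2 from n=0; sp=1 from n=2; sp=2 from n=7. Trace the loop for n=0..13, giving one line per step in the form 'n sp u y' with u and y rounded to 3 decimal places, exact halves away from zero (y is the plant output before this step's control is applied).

(exact arithmetic carried between steps; '≈' marks a value shown rounded to 6 d.p. or computed from one; I and e_prev carry over from the previous line; the table rounds u and y to 3 d.p., halves away from zero)
n=0: y=0, sp=2, e=sp−y=2; I=2, D=e−e_prev=2; u=3/2·2+1·2+1/2·2=6; next y=-3/5·0+1/4·6=1.5
n=1: y=1.5, sp=2, e=sp−y=0.5; I=2.5, D=e−e_prev=-1.5; u=3/2·0.5+1·2.5+1/2·(-1.5)=2.5; next y=-3/5·1.5+1/4·2.5=-0.275
n=2: y=-0.275, sp=1, e=sp−y=1.275; I=3.775, D=e−e_prev=0.775; u=3/2·1.275+1·3.775+1/2·0.775=6.075; next y=-3/5·(-0.275)+1/4·6.075=1.68375
n=3: y=1.68375, sp=1, e=sp−y=-0.68375; I=3.09125, D=e−e_prev=-1.95875; u=3/2·(-0.68375)+1·3.09125+1/2·(-1.95875)=1.08625; next y=-3/5·1.68375+1/4·1.08625≈-0.738688
n=4: y≈-0.738688, sp=1, e=sp−y≈1.738688; I≈4.829938, D=e−e_prev≈2.422438; u=3/2·1.738688+1·4.829938+1/2·2.422438≈8.649188; next y=-3/5·(-0.738688)+1/4·8.649188≈2.605509
n=5: y≈2.605509, sp=1, e=sp−y≈-1.605509; I≈3.224428, D=e−e_prev≈-3.344197; u=3/2·(-1.605509)+1·3.224428+1/2·(-3.344197)≈-0.855934; next y=-3/5·2.605509+1/4·(-0.855934)≈-1.777289
n=6: y≈-1.777289, sp=1, e=sp−y≈2.777289; I≈6.001717, D=e−e_prev≈4.382799; u=3/2·2.777289+1·6.001717+1/2·4.382799≈12.359050; next y=-3/5·(-1.777289)+1/4·12.359050≈4.156136
n=7: y≈4.156136, sp=2, e=sp−y≈-2.156136; I≈3.845581, D=e−e_prev≈-4.933425; u=3/2·(-2.156136)+1·3.845581+1/2·(-4.933425)≈-1.855336; next y=-3/5·4.156136+1/4·(-1.855336)≈-2.957516
n=8: y≈-2.957516, sp=2, e=sp−y≈4.957516; I≈8.803097, D=e−e_prev≈7.113652; u=3/2·4.957516+1·8.803097+1/2·7.113652≈19.796196; next y=-3/5·(-2.957516)+1/4·19.796196≈6.723558
n=9: y≈6.723558, sp=2, e=sp−y≈-4.723558; I≈4.079538, D=e−e_prev≈-9.681074; u=3/2·(-4.723558)+1·4.079538+1/2·(-9.681074)≈-7.846336; next y=-3/5·6.723558+1/4·(-7.846336)≈-5.995719
n=10: y≈-5.995719, sp=2, e=sp−y≈7.995719; I≈12.075258, D=e−e_prev≈12.719277; u=3/2·7.995719+1·12.075258+1/2·12.719277≈30.428475; next y=-3/5·(-5.995719)+1/4·30.428475≈11.204550
n=11: y≈11.204550, sp=2, e=sp−y≈-9.204550; I≈2.870707, D=e−e_prev≈-17.200269; u=3/2·(-9.204550)+1·2.870707+1/2·(-17.200269)≈-19.536253; next y=-3/5·11.204550+1/4·(-19.536253)≈-11.606793
n=12: y≈-11.606793, sp=2, e=sp−y≈13.606793; I≈16.477501, D=e−e_prev≈22.811343; u=3/2·13.606793+1·16.477501+1/2·22.811343≈48.293362; next y=-3/5·(-11.606793)+1/4·48.293362≈19.037416
n=13: y≈19.037416, sp=2, e=sp−y≈-17.037416; I≈-0.559916, D=e−e_prev≈-30.644210; u=3/2·(-17.037416)+1·(-0.559916)+1/2·(-30.644210)≈-41.438146; next y=-3/5·19.037416+1/4·(-41.438146)≈-21.781986

0 2 6.000 0.000
1 2 2.500 1.500
2 1 6.075 -0.275
3 1 1.086 1.684
4 1 8.649 -0.739
5 1 -0.856 2.606
6 1 12.359 -1.777
7 2 -1.855 4.156
8 2 19.796 -2.958
9 2 -7.846 6.724
10 2 30.428 -5.996
11 2 -19.536 11.205
12 2 48.293 -11.607
13 2 -41.438 19.037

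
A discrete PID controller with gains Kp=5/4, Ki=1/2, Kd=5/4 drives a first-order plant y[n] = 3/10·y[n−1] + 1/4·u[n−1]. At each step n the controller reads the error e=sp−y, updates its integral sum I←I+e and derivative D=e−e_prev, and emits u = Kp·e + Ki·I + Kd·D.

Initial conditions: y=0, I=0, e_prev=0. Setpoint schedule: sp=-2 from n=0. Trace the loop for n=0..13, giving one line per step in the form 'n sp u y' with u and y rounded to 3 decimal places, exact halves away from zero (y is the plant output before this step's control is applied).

(exact arithmetic carried between steps; '≈' marks a value shown rounded to 6 d.p. or computed from one; I and e_prev carry over from the previous line; the table rounds u and y to 3 d.p., halves away from zero)
n=0: y=0, sp=-2, e=sp−y=-2; I=-2, D=e−e_prev=-2; u=5/4·(-2)+1/2·(-2)+5/4·(-2)=-6; next y=3/10·0+1/4·(-6)=-1.5
n=1: y=-1.5, sp=-2, e=sp−y=-0.5; I=-2.5, D=e−e_prev=1.5; u=5/4·(-0.5)+1/2·(-2.5)+5/4·1.5=0; next y=3/10·(-1.5)+1/4·0=-0.45
n=2: y=-0.45, sp=-2, e=sp−y=-1.55; I=-4.05, D=e−e_prev=-1.05; u=5/4·(-1.55)+1/2·(-4.05)+5/4·(-1.05)=-5.275; next y=3/10·(-0.45)+1/4·(-5.275)=-1.45375
n=3: y=-1.45375, sp=-2, e=sp−y=-0.54625; I=-4.59625, D=e−e_prev=1.00375; u=5/4·(-0.54625)+1/2·(-4.59625)+5/4·1.00375=-1.72625; next y=3/10·(-1.45375)+1/4·(-1.72625)≈-0.867688
n=4: y≈-0.867688, sp=-2, e=sp−y≈-1.132313; I≈-5.728563, D=e−e_prev≈-0.586063; u=5/4·(-1.132313)+1/2·(-5.728563)+5/4·(-0.586063)≈-5.01225; next y=3/10·(-0.867688)+1/4·(-5.01225)≈-1.513369
n=5: y≈-1.513369, sp=-2, e=sp−y≈-0.486631; I≈-6.215194, D=e−e_prev≈0.645681; u=5/4·(-0.486631)+1/2·(-6.215194)+5/4·0.645681≈-2.908784; next y=3/10·(-1.513369)+1/4·(-2.908784)≈-1.181207
n=6: y≈-1.181207, sp=-2, e=sp−y≈-0.818793; I≈-7.033987, D=e−e_prev≈-0.332162; u=5/4·(-0.818793)+1/2·(-7.033987)+5/4·(-0.332162)≈-4.955688; next y=3/10·(-1.181207)+1/4·(-4.955688)≈-1.593284
n=7: y≈-1.593284, sp=-2, e=sp−y≈-0.406716; I≈-7.440703, D=e−e_prev≈0.412077; u=5/4·(-0.406716)+1/2·(-7.440703)+5/4·0.412077≈-3.713650; next y=3/10·(-1.593284)+1/4·(-3.713650)≈-1.406398
n=8: y≈-1.406398, sp=-2, e=sp−y≈-0.593602; I≈-8.034305, D=e−e_prev≈-0.186886; u=5/4·(-0.593602)+1/2·(-8.034305)+5/4·(-0.186886)≈-4.992763; next y=3/10·(-1.406398)+1/4·(-4.992763)≈-1.670110
n=9: y≈-1.670110, sp=-2, e=sp−y≈-0.329890; I≈-8.364195, D=e−e_prev≈0.263712; u=5/4·(-0.329890)+1/2·(-8.364195)+5/4·0.263712≈-4.264819; next y=3/10·(-1.670110)+1/4·(-4.264819)≈-1.567238
n=10: y≈-1.567238, sp=-2, e=sp−y≈-0.432762; I≈-8.796957, D=e−e_prev≈-0.102872; u=5/4·(-0.432762)+1/2·(-8.796957)+5/4·(-0.102872)≈-5.068022; next y=3/10·(-1.567238)+1/4·(-5.068022)≈-1.737177
n=11: y≈-1.737177, sp=-2, e=sp−y≈-0.262823; I≈-9.059781, D=e−e_prev≈0.169939; u=5/4·(-0.262823)+1/2·(-9.059781)+5/4·0.169939≈-4.645996; next y=3/10·(-1.737177)+1/4·(-4.645996)≈-1.682652
n=12: y≈-1.682652, sp=-2, e=sp−y≈-0.317348; I≈-9.377129, D=e−e_prev≈-0.054525; u=5/4·(-0.317348)+1/2·(-9.377129)+5/4·(-0.054525)≈-5.153405; next y=3/10·(-1.682652)+1/4·(-5.153405)≈-1.793147
n=13: y≈-1.793147, sp=-2, e=sp−y≈-0.206853; I≈-9.583982, D=e−e_prev≈0.110495; u=5/4·(-0.206853)+1/2·(-9.583982)+5/4·0.110495≈-4.912438; next y=3/10·(-1.793147)+1/4·(-4.912438)≈-1.766054

0 -2 -6.000 0.000
1 -2 0.000 -1.500
2 -2 -5.275 -0.450
3 -2 -1.726 -1.454
4 -2 -5.012 -0.868
5 -2 -2.909 -1.513
6 -2 -4.956 -1.181
7 -2 -3.714 -1.593
8 -2 -4.993 -1.406
9 -2 -4.265 -1.670
10 -2 -5.068 -1.567
11 -2 -4.646 -1.737
12 -2 -5.153 -1.683
13 -2 -4.912 -1.793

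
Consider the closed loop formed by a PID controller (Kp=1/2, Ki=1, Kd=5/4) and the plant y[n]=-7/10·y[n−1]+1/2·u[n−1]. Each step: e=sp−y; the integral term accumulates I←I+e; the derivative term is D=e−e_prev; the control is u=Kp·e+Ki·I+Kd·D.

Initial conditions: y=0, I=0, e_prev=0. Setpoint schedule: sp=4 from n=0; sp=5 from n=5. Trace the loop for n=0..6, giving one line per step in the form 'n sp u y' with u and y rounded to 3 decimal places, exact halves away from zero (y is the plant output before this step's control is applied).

(exact arithmetic carried between steps; '≈' marks a value shown rounded to 6 d.p. or computed from one; I and e_prev carry over from the previous line; the table rounds u and y to 3 d.p., halves away from zero)
n=0: y=0, sp=4, e=sp−y=4; I=4, D=e−e_prev=4; u=1/2·4+1·4+5/4·4=11; next y=-7/10·0+1/2·11=5.5
n=1: y=5.5, sp=4, e=sp−y=-1.5; I=2.5, D=e−e_prev=-5.5; u=1/2·(-1.5)+1·2.5+5/4·(-5.5)=-5.125; next y=-7/10·5.5+1/2·(-5.125)=-6.4125
n=2: y=-6.4125, sp=4, e=sp−y=10.4125; I=12.9125, D=e−e_prev=11.9125; u=1/2·10.4125+1·12.9125+5/4·11.9125=33.009375; next y=-7/10·(-6.4125)+1/2·33.009375≈20.993438
n=3: y≈20.993438, sp=4, e=sp−y≈-16.993438; I≈-4.080938, D=e−e_prev≈-27.405938; u=1/2·(-16.993438)+1·(-4.080938)+5/4·(-27.405938)≈-46.835078; next y=-7/10·20.993438+1/2·(-46.835078)≈-38.112945
n=4: y≈-38.112945, sp=4, e=sp−y≈42.112945; I≈38.032008, D=e−e_prev≈59.106383; u=1/2·42.112945+1·38.032008+5/4·59.106383≈132.971459; next y=-7/10·(-38.112945)+1/2·132.971459≈93.164791
n=5: y≈93.164791, sp=5, e=sp−y≈-88.164791; I≈-50.132783, D=e−e_prev≈-130.277737; u=1/2·(-88.164791)+1·(-50.132783)+5/4·(-130.277737)≈-257.062350; next y=-7/10·93.164791+1/2·(-257.062350)≈-193.746529
n=6: y≈-193.746529, sp=5, e=sp−y≈198.746529; I≈148.613745, D=e−e_prev≈286.911320; u=1/2·198.746529+1·148.613745+5/4·286.911320≈606.626159; next y=-7/10·(-193.746529)+1/2·606.626159≈438.935650

0 4 11.000 0.000
1 4 -5.125 5.500
2 4 33.009 -6.413
3 4 -46.835 20.993
4 4 132.971 -38.113
5 5 -257.062 93.165
6 5 606.626 -193.747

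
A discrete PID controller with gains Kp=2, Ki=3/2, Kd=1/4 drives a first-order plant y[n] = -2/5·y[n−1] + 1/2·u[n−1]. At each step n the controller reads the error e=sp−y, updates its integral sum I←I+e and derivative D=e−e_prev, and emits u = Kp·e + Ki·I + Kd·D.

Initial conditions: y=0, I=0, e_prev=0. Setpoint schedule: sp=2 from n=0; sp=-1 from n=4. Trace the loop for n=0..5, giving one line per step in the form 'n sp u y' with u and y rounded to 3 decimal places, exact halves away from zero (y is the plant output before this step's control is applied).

0 2 7.500 0.000
1 2 -4.063 3.750
2 2 21.555 -3.531
3 2 -30.923 12.190
4 -1 68.450 -20.337
5 -1 -145.040 42.360

(exact arithmetic carried between steps; '≈' marks a value shown rounded to 6 d.p. or computed from one; I and e_prev carry over from the previous line; the table rounds u and y to 3 d.p., halves away from zero)
n=0: y=0, sp=2, e=sp−y=2; I=2, D=e−e_prev=2; u=2·2+3/2·2+1/4·2=7.5; next y=-2/5·0+1/2·7.5=3.75
n=1: y=3.75, sp=2, e=sp−y=-1.75; I=0.25, D=e−e_prev=-3.75; u=2·(-1.75)+3/2·0.25+1/4·(-3.75)=-4.0625; next y=-2/5·3.75+1/2·(-4.0625)=-3.53125
n=2: y=-3.53125, sp=2, e=sp−y=5.53125; I=5.78125, D=e−e_prev=7.28125; u=2·5.53125+3/2·5.78125+1/4·7.28125≈21.554688; next y=-2/5·(-3.53125)+1/2·21.554688≈12.189844
n=3: y≈12.189844, sp=2, e=sp−y≈-10.189844; I≈-4.408594, D=e−e_prev≈-15.721094; u=2·(-10.189844)+3/2·(-4.408594)+1/4·(-15.721094)≈-30.922852; next y=-2/5·12.189844+1/2·(-30.922852)≈-20.337363
n=4: y≈-20.337363, sp=-1, e=sp−y≈19.337363; I≈14.928770, D=e−e_prev≈29.527207; u=2·19.337363+3/2·14.928770+1/4·29.527207≈68.449683; next y=-2/5·(-20.337363)+1/2·68.449683≈42.359787
n=5: y≈42.359787, sp=-1, e=sp−y≈-43.359787; I≈-28.431017, D=e−e_prev≈-62.697150; u=2·(-43.359787)+3/2·(-28.431017)+1/4·(-62.697150)≈-145.040386; next y=-2/5·42.359787+1/2·(-145.040386)≈-89.464108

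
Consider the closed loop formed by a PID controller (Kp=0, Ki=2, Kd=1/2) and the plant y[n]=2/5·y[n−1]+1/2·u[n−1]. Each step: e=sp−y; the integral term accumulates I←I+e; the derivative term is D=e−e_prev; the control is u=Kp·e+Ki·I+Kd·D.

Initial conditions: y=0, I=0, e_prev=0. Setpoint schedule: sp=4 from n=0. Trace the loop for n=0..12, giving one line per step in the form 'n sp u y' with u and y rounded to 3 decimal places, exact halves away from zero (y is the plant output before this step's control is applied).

0 4 10.000 0.000
1 4 3.500 5.000
2 4 7.125 3.750
3 4 3.719 5.063
4 4 5.195 3.884
5 4 4.170 4.151
6 4 5.015 3.746
7 4 4.670 4.006
8 4 4.960 3.938
9 4 4.757 4.055
10 4 4.842 4.001
11 4 4.762 4.021
12 4 4.809 3.990

(exact arithmetic carried between steps; '≈' marks a value shown rounded to 6 d.p. or computed from one; I and e_prev carry over from the previous line; the table rounds u and y to 3 d.p., halves away from zero)
n=0: y=0, sp=4, e=sp−y=4; I=4, D=e−e_prev=4; u=0·4+2·4+1/2·4=10; next y=2/5·0+1/2·10=5
n=1: y=5, sp=4, e=sp−y=-1; I=3, D=e−e_prev=-5; u=0·(-1)+2·3+1/2·(-5)=3.5; next y=2/5·5+1/2·3.5=3.75
n=2: y=3.75, sp=4, e=sp−y=0.25; I=3.25, D=e−e_prev=1.25; u=0·0.25+2·3.25+1/2·1.25=7.125; next y=2/5·3.75+1/2·7.125=5.0625
n=3: y=5.0625, sp=4, e=sp−y=-1.0625; I=2.1875, D=e−e_prev=-1.3125; u=0·(-1.0625)+2·2.1875+1/2·(-1.3125)=3.71875; next y=2/5·5.0625+1/2·3.71875=3.884375
n=4: y=3.884375, sp=4, e=sp−y=0.115625; I=2.303125, D=e−e_prev=1.178125; u=0·0.115625+2·2.303125+1/2·1.178125≈5.195313; next y=2/5·3.884375+1/2·5.195313≈4.151406
n=5: y≈4.151406, sp=4, e=sp−y≈-0.151406; I≈2.151719, D=e−e_prev≈-0.267031; u=0·(-0.151406)+2·2.151719+1/2·(-0.267031)≈4.169922; next y=2/5·4.151406+1/2·4.169922≈3.745523
n=6: y≈3.745523, sp=4, e=sp−y≈0.254477; I≈2.406195, D=e−e_prev≈0.405883; u=0·0.254477+2·2.406195+1/2·0.405883≈5.015332; next y=2/5·3.745523+1/2·5.015332≈4.005875
n=7: y≈4.005875, sp=4, e=sp−y≈-0.005875; I≈2.400320, D=e−e_prev≈-0.260352; u=0·(-0.005875)+2·2.400320+1/2·(-0.260352)≈4.670464; next y=2/5·4.005875+1/2·4.670464≈3.937582
n=8: y≈3.937582, sp=4, e=sp−y≈0.062418; I≈2.462738, D=e−e_prev≈0.068293; u=0·0.062418+2·2.462738+1/2·0.068293≈4.959622; next y=2/5·3.937582+1/2·4.959622≈4.054844
n=9: y≈4.054844, sp=4, e=sp−y≈-0.054844; I≈2.407894, D=e−e_prev≈-0.117262; u=0·(-0.054844)+2·2.407894+1/2·(-0.117262)≈4.757157; next y=2/5·4.054844+1/2·4.757157≈4.000516
n=10: y≈4.000516, sp=4, e=sp−y≈-0.000516; I≈2.407378, D=e−e_prev≈0.054328; u=0·(-0.000516)+2·2.407378+1/2·0.054328≈4.841920; next y=2/5·4.000516+1/2·4.841920≈4.021166
n=11: y≈4.021166, sp=4, e=sp−y≈-0.021166; I≈2.386212, D=e−e_prev≈-0.020650; u=0·(-0.021166)+2·2.386212+1/2·(-0.020650)≈4.762098; next y=2/5·4.021166+1/2·4.762098≈3.989516
n=12: y≈3.989516, sp=4, e=sp−y≈0.010484; I≈2.396696, D=e−e_prev≈0.031651; u=0·0.010484+2·2.396696+1/2·0.031651≈4.809218; next y=2/5·3.989516+1/2·4.809218≈4.000415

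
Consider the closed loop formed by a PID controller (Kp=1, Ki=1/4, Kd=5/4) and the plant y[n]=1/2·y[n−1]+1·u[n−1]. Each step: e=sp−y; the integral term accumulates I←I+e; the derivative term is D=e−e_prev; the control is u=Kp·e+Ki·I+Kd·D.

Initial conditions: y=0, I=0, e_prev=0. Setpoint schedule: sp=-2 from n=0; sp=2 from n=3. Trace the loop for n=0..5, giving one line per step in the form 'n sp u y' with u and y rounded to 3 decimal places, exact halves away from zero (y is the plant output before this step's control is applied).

0 -2 -5.000 0.000
1 -2 9.500 -5.000
2 -2 -26.000 7.000
3 2 70.500 -22.500
4 2 -169.625 59.250
5 2 416.375 -140.000

(exact arithmetic carried between steps; '≈' marks a value shown rounded to 6 d.p. or computed from one; I and e_prev carry over from the previous line; the table rounds u and y to 3 d.p., halves away from zero)
n=0: y=0, sp=-2, e=sp−y=-2; I=-2, D=e−e_prev=-2; u=1·(-2)+1/4·(-2)+5/4·(-2)=-5; next y=1/2·0+1·(-5)=-5
n=1: y=-5, sp=-2, e=sp−y=3; I=1, D=e−e_prev=5; u=1·3+1/4·1+5/4·5=9.5; next y=1/2·(-5)+1·9.5=7
n=2: y=7, sp=-2, e=sp−y=-9; I=-8, D=e−e_prev=-12; u=1·(-9)+1/4·(-8)+5/4·(-12)=-26; next y=1/2·7+1·(-26)=-22.5
n=3: y=-22.5, sp=2, e=sp−y=24.5; I=16.5, D=e−e_prev=33.5; u=1·24.5+1/4·16.5+5/4·33.5=70.5; next y=1/2·(-22.5)+1·70.5=59.25
n=4: y=59.25, sp=2, e=sp−y=-57.25; I=-40.75, D=e−e_prev=-81.75; u=1·(-57.25)+1/4·(-40.75)+5/4·(-81.75)=-169.625; next y=1/2·59.25+1·(-169.625)=-140
n=5: y=-140, sp=2, e=sp−y=142; I=101.25, D=e−e_prev=199.25; u=1·142+1/4·101.25+5/4·199.25=416.375; next y=1/2·(-140)+1·416.375=346.375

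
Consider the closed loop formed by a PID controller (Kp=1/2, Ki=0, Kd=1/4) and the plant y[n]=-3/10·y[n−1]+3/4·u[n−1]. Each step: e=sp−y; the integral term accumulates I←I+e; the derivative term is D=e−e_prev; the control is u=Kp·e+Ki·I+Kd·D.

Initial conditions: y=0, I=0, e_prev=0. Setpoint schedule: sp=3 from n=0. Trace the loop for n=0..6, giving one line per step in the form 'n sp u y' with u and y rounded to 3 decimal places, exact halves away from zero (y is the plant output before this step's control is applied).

(exact arithmetic carried between steps; '≈' marks a value shown rounded to 6 d.p. or computed from one; I and e_prev carry over from the previous line; the table rounds u and y to 3 d.p., halves away from zero)
n=0: y=0, sp=3, e=sp−y=3; I=3, D=e−e_prev=3; u=1/2·3+0·3+1/4·3=2.25; next y=-3/10·0+3/4·2.25=1.6875
n=1: y=1.6875, sp=3, e=sp−y=1.3125; I=4.3125, D=e−e_prev=-1.6875; u=1/2·1.3125+0·4.3125+1/4·(-1.6875)=0.234375; next y=-3/10·1.6875+3/4·0.234375≈-0.330469
n=2: y≈-0.330469, sp=3, e=sp−y≈3.330469; I≈7.642969, D=e−e_prev≈2.017969; u=1/2·3.330469+0·7.642969+1/4·2.017969≈2.169727; next y=-3/10·(-0.330469)+3/4·2.169727≈1.726436
n=3: y≈1.726436, sp=3, e=sp−y≈1.273564; I≈8.916533, D=e−e_prev≈-2.056904; u=1/2·1.273564+0·8.916533+1/4·(-2.056904)≈0.122556; next y=-3/10·1.726436+3/4·0.122556≈-0.426014
n=4: y≈-0.426014, sp=3, e=sp−y≈3.426014; I≈12.342547, D=e−e_prev≈2.152449; u=1/2·3.426014+0·12.342547+1/4·2.152449≈2.251119; next y=-3/10·(-0.426014)+3/4·2.251119≈1.816143
n=5: y≈1.816143, sp=3, e=sp−y≈1.183857; I≈13.526403, D=e−e_prev≈-2.242157; u=1/2·1.183857+0·13.526403+1/4·(-2.242157)≈0.031389; next y=-3/10·1.816143+3/4·0.031389≈-0.521301
n=6: y≈-0.521301, sp=3, e=sp−y≈3.521301; I≈17.047705, D=e−e_prev≈2.337445; u=1/2·3.521301+0·17.047705+1/4·2.337445≈2.345012; next y=-3/10·(-0.521301)+3/4·2.345012≈1.915149

0 3 2.250 0.000
1 3 0.234 1.688
2 3 2.170 -0.330
3 3 0.123 1.726
4 3 2.251 -0.426
5 3 0.031 1.816
6 3 2.345 -0.521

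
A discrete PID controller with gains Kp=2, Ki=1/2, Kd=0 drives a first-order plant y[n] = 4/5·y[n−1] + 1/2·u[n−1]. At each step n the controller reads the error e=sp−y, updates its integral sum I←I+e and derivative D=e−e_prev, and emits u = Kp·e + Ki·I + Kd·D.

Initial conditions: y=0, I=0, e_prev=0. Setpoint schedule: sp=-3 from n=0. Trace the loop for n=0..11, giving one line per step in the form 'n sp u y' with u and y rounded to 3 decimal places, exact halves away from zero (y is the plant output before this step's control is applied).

0 -3 -7.500 0.000
1 -3 0.375 -3.750
2 -3 -1.594 -2.813
3 -3 -1.102 -3.047
4 -3 -1.225 -2.988
5 -3 -1.194 -3.003
6 -3 -1.202 -2.999
7 -3 -1.200 -3.000
8 -3 -1.200 -3.000
9 -3 -1.200 -3.000
10 -3 -1.200 -3.000
11 -3 -1.200 -3.000

(exact arithmetic carried between steps; '≈' marks a value shown rounded to 6 d.p. or computed from one; I and e_prev carry over from the previous line; the table rounds u and y to 3 d.p., halves away from zero)
n=0: y=0, sp=-3, e=sp−y=-3; I=-3, D=e−e_prev=-3; u=2·(-3)+1/2·(-3)+0·(-3)=-7.5; next y=4/5·0+1/2·(-7.5)=-3.75
n=1: y=-3.75, sp=-3, e=sp−y=0.75; I=-2.25, D=e−e_prev=3.75; u=2·0.75+1/2·(-2.25)+0·3.75=0.375; next y=4/5·(-3.75)+1/2·0.375=-2.8125
n=2: y=-2.8125, sp=-3, e=sp−y=-0.1875; I=-2.4375, D=e−e_prev=-0.9375; u=2·(-0.1875)+1/2·(-2.4375)+0·(-0.9375)=-1.59375; next y=4/5·(-2.8125)+1/2·(-1.59375)=-3.046875
n=3: y=-3.046875, sp=-3, e=sp−y=0.046875; I=-2.390625, D=e−e_prev=0.234375; u=2·0.046875+1/2·(-2.390625)+0·0.234375≈-1.101563; next y=4/5·(-3.046875)+1/2·(-1.101563)≈-2.988281
n=4: y≈-2.988281, sp=-3, e=sp−y≈-0.011719; I≈-2.402344, D=e−e_prev≈-0.058594; u=2·(-0.011719)+1/2·(-2.402344)+0·(-0.058594)≈-1.224609; next y=4/5·(-2.988281)+1/2·(-1.224609)≈-3.002930
n=5: y≈-3.002930, sp=-3, e=sp−y≈0.002930; I≈-2.399414, D=e−e_prev≈0.014648; u=2·0.002930+1/2·(-2.399414)+0·0.014648≈-1.193848; next y=4/5·(-3.002930)+1/2·(-1.193848)≈-2.999268
n=6: y≈-2.999268, sp=-3, e=sp−y≈-0.000732; I≈-2.400146, D=e−e_prev≈-0.003662; u=2·(-0.000732)+1/2·(-2.400146)+0·(-0.003662)≈-1.201538; next y=4/5·(-2.999268)+1/2·(-1.201538)≈-3.000183
n=7: y≈-3.000183, sp=-3, e=sp−y≈0.000183; I≈-2.399963, D=e−e_prev≈0.000916; u=2·0.000183+1/2·(-2.399963)+0·0.000916≈-1.199615; next y=4/5·(-3.000183)+1/2·(-1.199615)≈-2.999954
n=8: y≈-2.999954, sp=-3, e=sp−y≈-0.000046; I≈-2.400009, D=e−e_prev≈-0.000229; u=2·(-0.000046)+1/2·(-2.400009)+0·(-0.000229)≈-1.200096; next y=4/5·(-2.999954)+1/2·(-1.200096)≈-3.000011
n=9: y≈-3.000011, sp=-3, e=sp−y≈0.000011; I≈-2.399998, D=e−e_prev≈0.000057; u=2·0.000011+1/2·(-2.399998)+0·0.000057≈-1.199976; next y=4/5·(-3.000011)+1/2·(-1.199976)≈-2.999997
n=10: y≈-2.999997, sp=-3, e=sp−y≈-0.000003; I≈-2.400001, D=e−e_prev≈-0.000014; u=2·(-0.000003)+1/2·(-2.400001)+0·(-0.000014)≈-1.200006; next y=4/5·(-2.999997)+1/2·(-1.200006)≈-3.000001
n=11: y≈-3.000001, sp=-3, e=sp−y≈0.000001; I≈-2.400000, D=e−e_prev≈0.000004; u=2·0.000001+1/2·(-2.400000)+0·0.000004≈-1.199998; next y=4/5·(-3.000001)+1/2·(-1.199998)≈-3.000000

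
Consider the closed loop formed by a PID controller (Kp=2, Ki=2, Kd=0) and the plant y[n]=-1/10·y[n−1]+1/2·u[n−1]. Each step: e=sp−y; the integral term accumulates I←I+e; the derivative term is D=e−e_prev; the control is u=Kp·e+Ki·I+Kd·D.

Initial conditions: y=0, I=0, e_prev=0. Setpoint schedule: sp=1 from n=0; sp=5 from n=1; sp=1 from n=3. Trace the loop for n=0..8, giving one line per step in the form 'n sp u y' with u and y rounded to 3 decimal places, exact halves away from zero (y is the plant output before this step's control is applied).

0 1 4.000 0.000
1 5 14.000 2.000
2 5 0.800 6.800
3 1 9.520 -0.280
4 1 -8.192 4.788
5 1 21.683 -4.575
6 1 -30.663 11.299
7 1 59.781 -16.461
8 1 -97.288 31.536

(exact arithmetic carried between steps; '≈' marks a value shown rounded to 6 d.p. or computed from one; I and e_prev carry over from the previous line; the table rounds u and y to 3 d.p., halves away from zero)
n=0: y=0, sp=1, e=sp−y=1; I=1, D=e−e_prev=1; u=2·1+2·1+0·1=4; next y=-1/10·0+1/2·4=2
n=1: y=2, sp=5, e=sp−y=3; I=4, D=e−e_prev=2; u=2·3+2·4+0·2=14; next y=-1/10·2+1/2·14=6.8
n=2: y=6.8, sp=5, e=sp−y=-1.8; I=2.2, D=e−e_prev=-4.8; u=2·(-1.8)+2·2.2+0·(-4.8)=0.8; next y=-1/10·6.8+1/2·0.8=-0.28
n=3: y=-0.28, sp=1, e=sp−y=1.28; I=3.48, D=e−e_prev=3.08; u=2·1.28+2·3.48+0·3.08=9.52; next y=-1/10·(-0.28)+1/2·9.52=4.788
n=4: y=4.788, sp=1, e=sp−y=-3.788; I=-0.308, D=e−e_prev=-5.068; u=2·(-3.788)+2·(-0.308)+0·(-5.068)=-8.192; next y=-1/10·4.788+1/2·(-8.192)=-4.5748
n=5: y=-4.5748, sp=1, e=sp−y=5.5748; I=5.2668, D=e−e_prev=9.3628; u=2·5.5748+2·5.2668+0·9.3628=21.6832; next y=-1/10·(-4.5748)+1/2·21.6832=11.29908
n=6: y=11.29908, sp=1, e=sp−y=-10.29908; I=-5.03228, D=e−e_prev=-15.87388; u=2·(-10.29908)+2·(-5.03228)+0·(-15.87388)=-30.66272; next y=-1/10·11.29908+1/2·(-30.66272)=-16.461268
n=7: y=-16.461268, sp=1, e=sp−y=17.461268; I=12.428988, D=e−e_prev=27.760348; u=2·17.461268+2·12.428988+0·27.760348=59.780512; next y=-1/10·(-16.461268)+1/2·59.780512≈31.536383
n=8: y≈31.536383, sp=1, e=sp−y≈-30.536383; I≈-18.107395, D=e−e_prev≈-47.997651; u=2·(-30.536383)+2·(-18.107395)+0·(-47.997651)≈-97.287555; next y=-1/10·31.536383+1/2·(-97.287555)≈-51.797416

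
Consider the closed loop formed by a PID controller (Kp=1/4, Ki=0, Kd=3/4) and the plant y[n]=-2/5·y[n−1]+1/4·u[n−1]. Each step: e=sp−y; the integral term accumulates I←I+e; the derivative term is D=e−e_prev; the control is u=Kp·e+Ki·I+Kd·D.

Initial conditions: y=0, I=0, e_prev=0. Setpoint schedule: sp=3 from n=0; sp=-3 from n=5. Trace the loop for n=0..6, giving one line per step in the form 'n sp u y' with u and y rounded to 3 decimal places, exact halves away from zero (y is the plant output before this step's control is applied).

0 3 3.000 0.000
1 3 0.000 0.750
2 3 1.613 -0.300
3 3 0.002 0.523
4 3 1.351 -0.209
5 -3 -5.828 0.421
6 -3 1.191 -1.625

(exact arithmetic carried between steps; '≈' marks a value shown rounded to 6 d.p. or computed from one; I and e_prev carry over from the previous line; the table rounds u and y to 3 d.p., halves away from zero)
n=0: y=0, sp=3, e=sp−y=3; I=3, D=e−e_prev=3; u=1/4·3+0·3+3/4·3=3; next y=-2/5·0+1/4·3=0.75
n=1: y=0.75, sp=3, e=sp−y=2.25; I=5.25, D=e−e_prev=-0.75; u=1/4·2.25+0·5.25+3/4·(-0.75)=0; next y=-2/5·0.75+1/4·0=-0.3
n=2: y=-0.3, sp=3, e=sp−y=3.3; I=8.55, D=e−e_prev=1.05; u=1/4·3.3+0·8.55+3/4·1.05=1.6125; next y=-2/5·(-0.3)+1/4·1.6125=0.523125
n=3: y=0.523125, sp=3, e=sp−y=2.476875; I=11.026875, D=e−e_prev=-0.823125; u=1/4·2.476875+0·11.026875+3/4·(-0.823125)=0.001875; next y=-2/5·0.523125+1/4·0.001875≈-0.208781
n=4: y≈-0.208781, sp=3, e=sp−y≈3.208781; I≈14.235656, D=e−e_prev≈0.731906; u=1/4·3.208781+0·14.235656+3/4·0.731906≈1.351125; next y=-2/5·(-0.208781)+1/4·1.351125≈0.421294
n=5: y≈0.421294, sp=-3, e=sp−y≈-3.421294; I≈10.814363, D=e−e_prev≈-6.630075; u=1/4·(-3.421294)+0·10.814363+3/4·(-6.630075)≈-5.827880; next y=-2/5·0.421294+1/4·(-5.827880)≈-1.625487
n=6: y≈-1.625487, sp=-3, e=sp−y≈-1.374513; I≈9.439850, D=e−e_prev≈2.046781; u=1/4·(-1.374513)+0·9.439850+3/4·2.046781≈1.191458; next y=-2/5·(-1.625487)+1/4·1.191458≈0.948059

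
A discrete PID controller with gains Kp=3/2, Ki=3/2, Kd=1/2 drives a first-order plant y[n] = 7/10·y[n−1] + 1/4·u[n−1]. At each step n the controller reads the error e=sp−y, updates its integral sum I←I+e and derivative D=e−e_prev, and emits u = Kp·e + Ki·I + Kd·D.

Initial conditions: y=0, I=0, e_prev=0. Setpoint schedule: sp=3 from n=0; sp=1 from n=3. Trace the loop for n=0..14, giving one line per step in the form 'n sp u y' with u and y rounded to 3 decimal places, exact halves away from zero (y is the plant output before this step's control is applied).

0 3 10.500 0.000
1 3 4.313 2.625
2 3 5.170 2.916
3 1 -3.020 3.334
4 1 0.831 1.578
5 1 0.016 1.313
6 1 0.778 0.923
7 1 0.987 0.841
8 1 1.204 0.835
9 1 1.272 0.886
10 1 1.286 0.938
11 1 1.265 0.978
12 1 1.238 1.001
13 1 1.216 1.010
14 1 1.202 1.011

(exact arithmetic carried between steps; '≈' marks a value shown rounded to 6 d.p. or computed from one; I and e_prev carry over from the previous line; the table rounds u and y to 3 d.p., halves away from zero)
n=0: y=0, sp=3, e=sp−y=3; I=3, D=e−e_prev=3; u=3/2·3+3/2·3+1/2·3=10.5; next y=7/10·0+1/4·10.5=2.625
n=1: y=2.625, sp=3, e=sp−y=0.375; I=3.375, D=e−e_prev=-2.625; u=3/2·0.375+3/2·3.375+1/2·(-2.625)=4.3125; next y=7/10·2.625+1/4·4.3125=2.915625
n=2: y=2.915625, sp=3, e=sp−y=0.084375; I=3.459375, D=e−e_prev=-0.290625; u=3/2·0.084375+3/2·3.459375+1/2·(-0.290625)≈5.170313; next y=7/10·2.915625+1/4·5.170313≈3.333516
n=3: y≈3.333516, sp=1, e=sp−y≈-2.333516; I≈1.125859, D=e−e_prev≈-2.417891; u=3/2·(-2.333516)+3/2·1.125859+1/2·(-2.417891)≈-3.020430; next y=7/10·3.333516+1/4·(-3.020430)≈1.578354
n=4: y≈1.578354, sp=1, e=sp−y≈-0.578354; I≈0.547506, D=e−e_prev≈1.755162; u=3/2·(-0.578354)+3/2·0.547506+1/2·1.755162≈0.831310; next y=7/10·1.578354+1/4·0.831310≈1.312675
n=5: y≈1.312675, sp=1, e=sp−y≈-0.312675; I≈0.234831, D=e−e_prev≈0.265679; u=3/2·(-0.312675)+3/2·0.234831+1/2·0.265679≈0.016074; next y=7/10·1.312675+1/4·0.016074≈0.922891
n=6: y≈0.922891, sp=1, e=sp−y≈0.077109; I≈0.311940, D=e−e_prev≈0.389784; u=3/2·0.077109+3/2·0.311940+1/2·0.389784≈0.778466; next y=7/10·0.922891+1/4·0.778466≈0.840640
n=7: y≈0.840640, sp=1, e=sp−y≈0.159360; I≈0.471300, D=e−e_prev≈0.082251; u=3/2·0.159360+3/2·0.471300+1/2·0.082251≈0.987115; next y=7/10·0.840640+1/4·0.987115≈0.835227
n=8: y≈0.835227, sp=1, e=sp−y≈0.164773; I≈0.636073, D=e−e_prev≈0.005413; u=3/2·0.164773+3/2·0.636073+1/2·0.005413≈1.203976; next y=7/10·0.835227+1/4·1.203976≈0.885653
n=9: y≈0.885653, sp=1, e=sp−y≈0.114347; I≈0.750420, D=e−e_prev≈-0.050426; u=3/2·0.114347+3/2·0.750420+1/2·(-0.050426)≈1.271938; next y=7/10·0.885653+1/4·1.271938≈0.937942
n=10: y≈0.937942, sp=1, e=sp−y≈0.062058; I≈0.812479, D=e−e_prev≈-0.052289; u=3/2·0.062058+3/2·0.812479+1/2·(-0.052289)≈1.285661; next y=7/10·0.937942+1/4·1.285661≈0.977974
n=11: y≈0.977974, sp=1, e=sp−y≈0.022026; I≈0.834504, D=e−e_prev≈-0.040033; u=3/2·0.022026+3/2·0.834504+1/2·(-0.040033)≈1.264778; next y=7/10·0.977974+1/4·1.264778≈1.000777
n=12: y≈1.000777, sp=1, e=sp−y≈-0.000777; I≈0.833728, D=e−e_prev≈-0.022802; u=3/2·(-0.000777)+3/2·0.833728+1/2·(-0.022802)≈1.238025; next y=7/10·1.000777+1/4·1.238025≈1.010050
n=13: y≈1.010050, sp=1, e=sp−y≈-0.010050; I≈0.823678, D=e−e_prev≈-0.009273; u=3/2·(-0.010050)+3/2·0.823678+1/2·(-0.009273)≈1.215805; next y=7/10·1.010050+1/4·1.215805≈1.010986
n=14: y≈1.010986, sp=1, e=sp−y≈-0.010986; I≈0.812691, D=e−e_prev≈-0.000936; u=3/2·(-0.010986)+3/2·0.812691+1/2·(-0.000936)≈1.202090; next y=7/10·1.010986+1/4·1.202090≈1.008213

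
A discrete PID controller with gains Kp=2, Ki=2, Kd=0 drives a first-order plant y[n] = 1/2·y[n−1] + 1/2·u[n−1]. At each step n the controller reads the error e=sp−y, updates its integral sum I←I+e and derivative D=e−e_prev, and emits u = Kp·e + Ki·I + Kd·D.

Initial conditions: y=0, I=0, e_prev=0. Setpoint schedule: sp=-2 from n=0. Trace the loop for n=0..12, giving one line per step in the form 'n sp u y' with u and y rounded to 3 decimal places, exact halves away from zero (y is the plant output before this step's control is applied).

(exact arithmetic carried between steps; '≈' marks a value shown rounded to 6 d.p. or computed from one; I and e_prev carry over from the previous line; the table rounds u and y to 3 d.p., halves away from zero)
n=0: y=0, sp=-2, e=sp−y=-2; I=-2, D=e−e_prev=-2; u=2·(-2)+2·(-2)+0·(-2)=-8; next y=1/2·0+1/2·(-8)=-4
n=1: y=-4, sp=-2, e=sp−y=2; I=0, D=e−e_prev=4; u=2·2+2·0+0·4=4; next y=1/2·(-4)+1/2·4=0
n=2: y=0, sp=-2, e=sp−y=-2; I=-2, D=e−e_prev=-4; u=2·(-2)+2·(-2)+0·(-4)=-8; next y=1/2·0+1/2·(-8)=-4
n=3: y=-4, sp=-2, e=sp−y=2; I=0, D=e−e_prev=4; u=2·2+2·0+0·4=4; next y=1/2·(-4)+1/2·4=0
n=4: y=0, sp=-2, e=sp−y=-2; I=-2, D=e−e_prev=-4; u=2·(-2)+2·(-2)+0·(-4)=-8; next y=1/2·0+1/2·(-8)=-4
n=5: y=-4, sp=-2, e=sp−y=2; I=0, D=e−e_prev=4; u=2·2+2·0+0·4=4; next y=1/2·(-4)+1/2·4=0
n=6: y=0, sp=-2, e=sp−y=-2; I=-2, D=e−e_prev=-4; u=2·(-2)+2·(-2)+0·(-4)=-8; next y=1/2·0+1/2·(-8)=-4
n=7: y=-4, sp=-2, e=sp−y=2; I=0, D=e−e_prev=4; u=2·2+2·0+0·4=4; next y=1/2·(-4)+1/2·4=0
n=8: y=0, sp=-2, e=sp−y=-2; I=-2, D=e−e_prev=-4; u=2·(-2)+2·(-2)+0·(-4)=-8; next y=1/2·0+1/2·(-8)=-4
n=9: y=-4, sp=-2, e=sp−y=2; I=0, D=e−e_prev=4; u=2·2+2·0+0·4=4; next y=1/2·(-4)+1/2·4=0
n=10: y=0, sp=-2, e=sp−y=-2; I=-2, D=e−e_prev=-4; u=2·(-2)+2·(-2)+0·(-4)=-8; next y=1/2·0+1/2·(-8)=-4
n=11: y=-4, sp=-2, e=sp−y=2; I=0, D=e−e_prev=4; u=2·2+2·0+0·4=4; next y=1/2·(-4)+1/2·4=0
n=12: y=0, sp=-2, e=sp−y=-2; I=-2, D=e−e_prev=-4; u=2·(-2)+2·(-2)+0·(-4)=-8; next y=1/2·0+1/2·(-8)=-4

0 -2 -8.000 0.000
1 -2 4.000 -4.000
2 -2 -8.000 0.000
3 -2 4.000 -4.000
4 -2 -8.000 0.000
5 -2 4.000 -4.000
6 -2 -8.000 0.000
7 -2 4.000 -4.000
8 -2 -8.000 0.000
9 -2 4.000 -4.000
10 -2 -8.000 0.000
11 -2 4.000 -4.000
12 -2 -8.000 0.000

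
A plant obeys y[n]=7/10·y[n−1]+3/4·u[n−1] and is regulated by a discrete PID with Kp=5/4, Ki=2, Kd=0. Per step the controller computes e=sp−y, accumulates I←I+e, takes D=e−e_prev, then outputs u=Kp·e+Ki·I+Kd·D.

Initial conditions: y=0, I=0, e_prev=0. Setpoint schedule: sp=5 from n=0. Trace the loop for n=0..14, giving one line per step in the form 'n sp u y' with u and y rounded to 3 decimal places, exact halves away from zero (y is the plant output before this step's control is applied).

0 5 16.250 0.000
1 5 -13.359 12.188
2 5 16.712 -1.488
3 5 -12.498 11.492
4 5 16.186 -1.329
5 5 -11.906 11.209
6 5 15.625 -1.083
7 5 -11.351 10.961
8 5 15.082 -0.841
9 5 -10.819 10.723
10 5 14.561 -0.608
11 5 -10.308 10.495
12 5 14.060 -0.385
13 5 -9.818 10.276
14 5 13.580 -0.170

(exact arithmetic carried between steps; '≈' marks a value shown rounded to 6 d.p. or computed from one; I and e_prev carry over from the previous line; the table rounds u and y to 3 d.p., halves away from zero)
n=0: y=0, sp=5, e=sp−y=5; I=5, D=e−e_prev=5; u=5/4·5+2·5+0·5=16.25; next y=7/10·0+3/4·16.25=12.1875
n=1: y=12.1875, sp=5, e=sp−y=-7.1875; I=-2.1875, D=e−e_prev=-12.1875; u=5/4·(-7.1875)+2·(-2.1875)+0·(-12.1875)=-13.359375; next y=7/10·12.1875+3/4·(-13.359375)≈-1.488281
n=2: y≈-1.488281, sp=5, e=sp−y≈6.488281; I≈4.300781, D=e−e_prev≈13.675781; u=5/4·6.488281+2·4.300781+0·13.675781≈16.711914; next y=7/10·(-1.488281)+3/4·16.711914≈11.492139
n=3: y≈11.492139, sp=5, e=sp−y≈-6.492139; I≈-2.191357, D=e−e_prev≈-12.980420; u=5/4·(-6.492139)+2·(-2.191357)+0·(-12.980420)≈-12.497888; next y=7/10·11.492139+3/4·(-12.497888)≈-1.328919
n=4: y≈-1.328919, sp=5, e=sp−y≈6.328919; I≈4.137562, D=e−e_prev≈12.821058; u=5/4·6.328919+2·4.137562+0·12.821058≈16.186272; next y=7/10·(-1.328919)+3/4·16.186272≈11.209461
n=5: y≈11.209461, sp=5, e=sp−y≈-6.209461; I≈-2.071899, D=e−e_prev≈-12.538380; u=5/4·(-6.209461)+2·(-2.071899)+0·(-12.538380)≈-11.905624; next y=7/10·11.209461+3/4·(-11.905624)≈-1.082596
n=6: y≈-1.082596, sp=5, e=sp−y≈6.082596; I≈4.010696, D=e−e_prev≈12.292056; u=5/4·6.082596+2·4.010696+0·12.292056≈15.624637; next y=7/10·(-1.082596)+3/4·15.624637≈10.960661
n=7: y≈10.960661, sp=5, e=sp−y≈-5.960661; I≈-1.949965, D=e−e_prev≈-12.043257; u=5/4·(-5.960661)+2·(-1.949965)+0·(-12.043257)≈-11.350756; next y=7/10·10.960661+3/4·(-11.350756)≈-0.840604
n=8: y≈-0.840604, sp=5, e=sp−y≈5.840604; I≈3.890639, D=e−e_prev≈11.801265; u=5/4·5.840604+2·3.890639+0·11.801265≈15.082034; next y=7/10·(-0.840604)+3/4·15.082034≈10.723103
n=9: y≈10.723103, sp=5, e=sp−y≈-5.723103; I≈-1.832463, D=e−e_prev≈-11.563707; u=5/4·(-5.723103)+2·(-1.832463)+0·(-11.563707)≈-10.818804; next y=7/10·10.723103+3/4·(-10.818804)≈-0.607932
n=10: y≈-0.607932, sp=5, e=sp−y≈5.607932; I≈3.775468, D=e−e_prev≈11.331034; u=5/4·5.607932+2·3.775468+0·11.331034≈14.560851; next y=7/10·(-0.607932)+3/4·14.560851≈10.495086
n=11: y≈10.495086, sp=5, e=sp−y≈-5.495086; I≈-1.719618, D=e−e_prev≈-11.103018; u=5/4·(-5.495086)+2·(-1.719618)+0·(-11.103018)≈-10.308094; next y=7/10·10.495086+3/4·(-10.308094)≈-0.384510
n=12: y≈-0.384510, sp=5, e=sp−y≈5.384510; I≈3.664892, D=e−e_prev≈10.879596; u=5/4·5.384510+2·3.664892+0·10.879596≈14.060421; next y=7/10·(-0.384510)+3/4·14.060421≈10.276159
n=13: y≈10.276159, sp=5, e=sp−y≈-5.276159; I≈-1.611267, D=e−e_prev≈-10.660669; u=5/4·(-5.276159)+2·(-1.611267)+0·(-10.660669)≈-9.817733; next y=7/10·10.276159+3/4·(-9.817733)≈-0.169988
n=14: y≈-0.169988, sp=5, e=sp−y≈5.169988; I≈3.558721, D=e−e_prev≈10.446148; u=5/4·5.169988+2·3.558721+0·10.446148≈13.579928; next y=7/10·(-0.169988)+3/4·13.579928≈10.065954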